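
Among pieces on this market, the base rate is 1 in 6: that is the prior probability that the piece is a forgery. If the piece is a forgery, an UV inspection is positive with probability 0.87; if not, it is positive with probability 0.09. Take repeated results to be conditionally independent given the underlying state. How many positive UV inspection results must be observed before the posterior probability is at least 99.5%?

Prior odds = (1/6)/(5/6) = 0.2.
Likelihood ratio of a positive = 0.87/0.09 = 29/3.
Target posterior odds = 0.995/0.005 = 199.
Require (29/3)ⁿ ≥ 199 ÷ 0.2 = 995.
(29/3)³ = 24389/27 falls short of 995 but (29/3)⁴ = 707281/81 reaches it, so n = 4.

4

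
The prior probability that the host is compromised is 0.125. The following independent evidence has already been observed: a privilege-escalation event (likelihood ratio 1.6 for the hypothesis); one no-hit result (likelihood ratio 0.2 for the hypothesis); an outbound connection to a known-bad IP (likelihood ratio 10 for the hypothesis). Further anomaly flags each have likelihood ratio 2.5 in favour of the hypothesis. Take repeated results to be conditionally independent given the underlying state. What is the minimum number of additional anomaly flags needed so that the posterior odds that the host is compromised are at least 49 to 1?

Prior odds = 0.125/0.875 = 1/7.
Combined Bayes factor of the evidence already in hand = 1.6 × 0.2 × 10 = 3.2.
Odds after that evidence = (1/7) × 3.2 = 16/35.
Target odds = 49.
Need 2.5ⁿ ≥ 49 ÷ (16/35) = 107.1875.
2.5⁵ = 97.65625 falls short of 107.1875 but 2.5⁶ = 244.140625 reaches it, so n = 6.

6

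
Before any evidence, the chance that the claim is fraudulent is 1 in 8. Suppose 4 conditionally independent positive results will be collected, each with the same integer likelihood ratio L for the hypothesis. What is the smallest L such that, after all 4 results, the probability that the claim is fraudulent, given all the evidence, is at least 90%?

3

Prior odds = 0.125/0.875 = 1/7.
Target odds = 0.9/0.1 = 9.
Need L⁴ ≥ 9 ÷ (1/7) = 63.
2⁴ = 16 < 63 ≤ 81 = 3⁴, so L = 3.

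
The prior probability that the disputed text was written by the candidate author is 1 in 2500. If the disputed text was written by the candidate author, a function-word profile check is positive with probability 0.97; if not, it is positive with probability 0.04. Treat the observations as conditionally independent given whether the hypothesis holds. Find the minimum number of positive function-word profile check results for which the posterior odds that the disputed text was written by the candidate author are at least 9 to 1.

4

Prior odds = 0.0004/0.9996 = 1/2499.
Likelihood ratio of a positive = 0.97/0.04 = 24.25.
Target odds = 9.
Require 24.25ⁿ ≥ 9 ÷ (1/2499) = 22491.
24.25³ = 912673/64 falls short of 22491 but 24.25⁴ = 88529281/256 reaches it, so n = 4.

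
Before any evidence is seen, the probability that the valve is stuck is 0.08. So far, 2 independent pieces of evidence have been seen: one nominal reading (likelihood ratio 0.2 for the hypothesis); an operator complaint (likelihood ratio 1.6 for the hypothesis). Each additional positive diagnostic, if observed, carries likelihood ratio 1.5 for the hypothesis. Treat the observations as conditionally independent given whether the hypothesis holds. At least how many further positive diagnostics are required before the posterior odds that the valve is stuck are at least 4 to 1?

13

Prior odds = 0.08/0.92 = 2/23.
Combined Bayes factor of the evidence already in hand = 0.2 × 1.6 = 0.32.
Odds after that evidence = (2/23) × 0.32 = 16/575.
Target odds = 4.
Need 1.5ⁿ ≥ 4 ÷ (16/575) = 143.75.
1.5¹² = 531441/4096 falls short of 143.75 but 1.5¹³ = 1594323/8192 reaches it, so n = 13.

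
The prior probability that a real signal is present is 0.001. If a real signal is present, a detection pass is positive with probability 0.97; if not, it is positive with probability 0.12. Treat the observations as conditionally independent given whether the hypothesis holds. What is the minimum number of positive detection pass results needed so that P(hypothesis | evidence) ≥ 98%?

6

Prior odds: 0.001 ÷ 0.999 = 1/999.
Likelihood ratio of a positive = 0.97/0.12 = 97/12.
Target odds: 0.98 ÷ 0.02 = 49.
Require (97/12)ⁿ ≥ 49 ÷ (1/999) = 48951.
(97/12)⁵ ≈34510.6 falls short of 48951 but (97/12)⁶ ≈278961 reaches it, so n = 6.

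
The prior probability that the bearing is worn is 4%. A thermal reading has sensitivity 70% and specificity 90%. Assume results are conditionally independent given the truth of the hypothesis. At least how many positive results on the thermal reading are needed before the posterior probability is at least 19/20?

4

Prior odds: 0.04 ÷ 0.96 = 1/24.
False-positive rate = 1 − 0.9 = 0.1; likelihood ratio of a positive = 0.7/0.1 = 7.
Target odds: 0.95 ÷ 0.05 = 19.
Need (1/24) × 7ⁿ ≥ 19, i.e. 7ⁿ ≥ 456.
7³ = 343 falls short of 456 but 7⁴ = 2401 reaches it, so n = 4.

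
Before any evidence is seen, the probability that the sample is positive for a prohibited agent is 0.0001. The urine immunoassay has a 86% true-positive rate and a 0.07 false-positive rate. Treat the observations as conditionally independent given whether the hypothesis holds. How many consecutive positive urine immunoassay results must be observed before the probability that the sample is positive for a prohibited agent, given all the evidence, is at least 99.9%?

7

Prior odds: 0.0001 ÷ 0.9999 = 1/9999.
Likelihood ratio of a positive result = 0.86/0.07 = 86/7.
Target posterior odds = 0.999/0.001 = 999.
Require (86/7)ⁿ ≥ 999 ÷ (1/9999) = 9989001.
(86/7)⁶ ≈3.43876e+06 falls short of 9989001 but (86/7)⁷ ≈4.22477e+07 reaches it, so n = 7.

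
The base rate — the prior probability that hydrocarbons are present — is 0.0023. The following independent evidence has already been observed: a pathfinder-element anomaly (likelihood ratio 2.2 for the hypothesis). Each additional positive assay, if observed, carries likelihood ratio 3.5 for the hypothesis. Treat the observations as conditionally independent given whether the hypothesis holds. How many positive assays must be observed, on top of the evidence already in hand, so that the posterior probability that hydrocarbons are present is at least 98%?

8

Prior odds = 0.0023/0.9977 = 23/9977.
Bayes factor of the evidence already in hand = 2.2.
Odds after that evidence = (23/9977) × 2.2 = 23/4535.
Target odds = 0.98/0.02 = 49.
Need 3.5ⁿ ≥ 49 ÷ (23/4535) = 222215/23.
3.5⁷ = 823543/128 falls short of 222215/23 but 3.5⁸ = 5764801/256 reaches it, so n = 8.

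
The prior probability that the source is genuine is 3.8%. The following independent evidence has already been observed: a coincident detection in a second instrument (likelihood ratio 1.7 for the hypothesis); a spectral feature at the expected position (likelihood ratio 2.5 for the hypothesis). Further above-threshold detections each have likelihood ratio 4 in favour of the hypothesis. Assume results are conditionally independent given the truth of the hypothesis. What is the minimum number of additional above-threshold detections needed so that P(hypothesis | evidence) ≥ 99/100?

5

Prior odds = 0.038/0.962 = 19/481.
Combined Bayes factor of the evidence already in hand = 1.7 × 2.5 = 4.25.
Odds after that evidence = (19/481) × 4.25 = 323/1924.
Target odds = 0.99/0.01 = 99.
Need 4ⁿ ≥ 99 ÷ (323/1924) = 190476/323.
4⁴ = 256 falls short of 190476/323 but 4⁵ = 1024 reaches it, so n = 5.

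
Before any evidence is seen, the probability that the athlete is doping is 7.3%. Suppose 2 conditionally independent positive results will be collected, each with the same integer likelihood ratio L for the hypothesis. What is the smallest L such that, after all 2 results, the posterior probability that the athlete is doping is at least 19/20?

Prior odds = 0.073/0.927 = 73/927.
Target odds = 0.95/0.05 = 19.
Need L² ≥ 19 ÷ (73/927) = 17613/73.
15² = 225 < 17613/73 ≤ 256 = 16², so L = 16.

16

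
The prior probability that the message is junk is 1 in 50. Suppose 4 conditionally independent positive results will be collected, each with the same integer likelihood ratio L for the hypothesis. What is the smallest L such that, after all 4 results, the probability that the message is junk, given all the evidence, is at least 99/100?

Prior odds = 0.02/0.98 = 1/49.
Target odds = 0.99/0.01 = 99.
Need L⁴ ≥ 99 ÷ (1/49) = 4851.
8⁴ = 4096 < 4851 ≤ 6561 = 9⁴, so L = 9.

9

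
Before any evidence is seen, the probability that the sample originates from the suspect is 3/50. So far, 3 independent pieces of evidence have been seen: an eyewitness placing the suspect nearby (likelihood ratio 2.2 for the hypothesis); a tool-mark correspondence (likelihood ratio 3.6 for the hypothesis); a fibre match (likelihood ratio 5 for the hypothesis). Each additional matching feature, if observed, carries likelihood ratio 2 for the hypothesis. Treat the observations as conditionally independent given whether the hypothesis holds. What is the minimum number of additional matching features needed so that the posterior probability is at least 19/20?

Prior odds = 0.06/0.94 = 3/47.
Combined Bayes factor of the evidence already in hand = 2.2 × 3.6 × 5 = 39.6.
Odds after that evidence = (3/47) × 39.6 = 594/235.
Target odds = 0.95/0.05 = 19.
Need 2ⁿ ≥ 19 ÷ (594/235) = 4465/594.
2² = 4 falls short of 4465/594 but 2³ = 8 reaches it, so n = 3.

3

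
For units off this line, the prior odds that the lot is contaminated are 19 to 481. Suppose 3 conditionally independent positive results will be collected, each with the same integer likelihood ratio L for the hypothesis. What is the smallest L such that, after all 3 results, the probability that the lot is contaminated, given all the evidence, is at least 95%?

Prior odds = 19/481.
Target odds = 0.95/0.05 = 19.
Need L³ ≥ 19 ÷ (19/481) = 481.
7³ = 343 < 481 ≤ 512 = 8³, so L = 8.

8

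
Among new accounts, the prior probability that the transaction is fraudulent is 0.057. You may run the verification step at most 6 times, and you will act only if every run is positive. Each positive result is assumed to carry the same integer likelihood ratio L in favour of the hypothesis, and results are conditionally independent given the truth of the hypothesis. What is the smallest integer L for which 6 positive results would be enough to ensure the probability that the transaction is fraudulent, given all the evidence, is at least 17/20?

Prior odds = 0.057/0.943 = 57/943.
Target odds = 0.85/0.15 = 17/3.
Need L⁶ ≥ 17/3 ÷ (57/943) = 16031/171.
2⁶ = 64 < 16031/171 ≤ 729 = 3⁶, so L = 3.

3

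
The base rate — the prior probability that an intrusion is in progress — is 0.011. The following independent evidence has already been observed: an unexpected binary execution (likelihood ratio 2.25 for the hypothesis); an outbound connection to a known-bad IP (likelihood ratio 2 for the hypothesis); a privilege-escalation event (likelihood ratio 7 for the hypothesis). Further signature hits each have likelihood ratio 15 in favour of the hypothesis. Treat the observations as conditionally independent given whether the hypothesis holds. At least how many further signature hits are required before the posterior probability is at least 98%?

2

Prior odds = 0.011/0.989 = 11/989.
Combined Bayes factor of the evidence already in hand = 2.25 × 2 × 7 = 31.5.
Odds after that evidence = (11/989) × 31.5 = 693/1978.
Target odds = 0.98/0.02 = 49.
Need 15ⁿ ≥ 49 ÷ (693/1978) = 13846/99.
15¹ = 15 falls short of 13846/99 but 15² = 225 reaches it, so n = 2.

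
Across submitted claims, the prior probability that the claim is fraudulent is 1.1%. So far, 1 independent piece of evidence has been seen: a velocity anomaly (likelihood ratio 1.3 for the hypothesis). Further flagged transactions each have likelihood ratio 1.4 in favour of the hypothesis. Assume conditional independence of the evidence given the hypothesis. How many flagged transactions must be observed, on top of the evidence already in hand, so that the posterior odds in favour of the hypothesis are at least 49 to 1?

25

Prior odds = 0.011/0.989 = 11/989.
Bayes factor of the evidence already in hand = 1.3.
Odds after that evidence = (11/989) × 1.3 = 143/9890.
Target odds = 49.
Need 1.4ⁿ ≥ 49 ÷ (143/9890) = 484610/143.
1.4²⁴ ≈3214.2 falls short of 484610/143 but 1.4²⁵ ≈4499.88 reaches it, so n = 25.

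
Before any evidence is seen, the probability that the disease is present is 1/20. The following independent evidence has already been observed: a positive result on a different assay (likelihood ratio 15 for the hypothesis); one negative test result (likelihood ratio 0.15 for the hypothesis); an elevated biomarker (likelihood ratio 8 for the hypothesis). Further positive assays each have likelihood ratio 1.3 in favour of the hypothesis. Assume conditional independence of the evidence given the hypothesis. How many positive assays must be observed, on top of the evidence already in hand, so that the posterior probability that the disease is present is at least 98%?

Prior odds = 0.05/0.95 = 1/19.
Combined Bayes factor of the evidence already in hand = 15 × 0.15 × 8 = 18.
Odds after that evidence = (1/19) × 18 = 18/19.
Target odds = 0.98/0.02 = 49.
Need 1.3ⁿ ≥ 49 ÷ (18/19) = 931/18.
1.3¹⁵ ≈51.1859 falls short of 931/18 but 1.3¹⁶ ≈66.5417 reaches it, so n = 16.

16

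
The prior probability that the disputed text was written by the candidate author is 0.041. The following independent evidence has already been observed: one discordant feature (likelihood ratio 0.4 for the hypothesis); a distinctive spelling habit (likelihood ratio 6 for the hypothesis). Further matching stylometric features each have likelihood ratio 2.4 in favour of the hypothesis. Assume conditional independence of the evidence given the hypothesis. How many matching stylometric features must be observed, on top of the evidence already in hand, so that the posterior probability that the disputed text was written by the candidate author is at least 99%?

8

Prior odds = 0.041/0.959 = 41/959.
Combined Bayes factor of the evidence already in hand = 0.4 × 6 = 2.4.
Odds after that evidence = (41/959) × 2.4 = 492/4795.
Target odds = 0.99/0.01 = 99.
Need 2.4ⁿ ≥ 99 ÷ (492/4795) = 158235/164.
2.4⁷ = 35831808/78125 falls short of 158235/164 but 2.4⁸ = 429981696/390625 reaches it, so n = 8.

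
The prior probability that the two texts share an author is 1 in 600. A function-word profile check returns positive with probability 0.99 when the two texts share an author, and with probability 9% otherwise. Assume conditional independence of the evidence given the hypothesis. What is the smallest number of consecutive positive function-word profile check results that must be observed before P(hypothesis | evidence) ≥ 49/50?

5

Prior odds = (1/600)/(599/600) = 1/599.
Likelihood ratio of a positive result = 0.99/0.09 = 11.
Target posterior odds = 0.98/0.02 = 49.
Need (1/599) × 11ⁿ ≥ 49, i.e. 11ⁿ ≥ 29351.
11⁴ = 14641 falls short of 29351 but 11⁵ = 161051 reaches it, so n = 5.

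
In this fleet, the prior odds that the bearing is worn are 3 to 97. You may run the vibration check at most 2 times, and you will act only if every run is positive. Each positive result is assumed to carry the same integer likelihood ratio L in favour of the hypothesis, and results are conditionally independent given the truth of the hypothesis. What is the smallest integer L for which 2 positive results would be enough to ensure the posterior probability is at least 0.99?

Prior odds = 3/97.
Target odds = 0.99/0.01 = 99.
Need L² ≥ 99 ÷ (3/97) = 3201.
56² = 3136 < 3201 ≤ 3249 = 57², so L = 57.

57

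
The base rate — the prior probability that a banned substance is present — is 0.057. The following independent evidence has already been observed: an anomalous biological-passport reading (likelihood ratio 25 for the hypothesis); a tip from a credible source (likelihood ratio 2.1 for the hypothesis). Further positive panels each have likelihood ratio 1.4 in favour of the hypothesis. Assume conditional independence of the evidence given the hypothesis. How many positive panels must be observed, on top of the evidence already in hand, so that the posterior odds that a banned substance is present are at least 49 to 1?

9

Prior odds = 0.057/0.943 = 57/943.
Combined Bayes factor of the evidence already in hand = 25 × 2.1 = 52.5.
Odds after that evidence = (57/943) × 52.5 = 5985/1886.
Target odds = 49.
Need 1.4ⁿ ≥ 49 ÷ (5985/1886) = 13202/855.
1.4⁸ = 5764801/390625 falls short of 13202/855 but 1.4⁹ = 40353607/1953125 reaches it, so n = 9.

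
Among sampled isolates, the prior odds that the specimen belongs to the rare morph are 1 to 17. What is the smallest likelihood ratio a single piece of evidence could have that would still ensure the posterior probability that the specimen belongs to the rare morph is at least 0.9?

Prior odds = 1/17.
Target odds = 0.9/0.1 = 9.
Required Bayes factor = 9 ÷ (1/17) = 153.

153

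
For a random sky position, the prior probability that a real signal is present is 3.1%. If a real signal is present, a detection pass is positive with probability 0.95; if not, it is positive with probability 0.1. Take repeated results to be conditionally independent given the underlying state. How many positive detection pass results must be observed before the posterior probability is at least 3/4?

Prior odds: 0.031 ÷ 0.969 = 31/969.
Likelihood ratio of a positive = 0.95/0.1 = 9.5.
Target odds: 0.75 ÷ 0.25 = 3.
Require 9.5ⁿ ≥ 3 ÷ (31/969) = 2907/31.
9.5² = 90.25 falls short of 2907/31 but 9.5³ = 857.375 reaches it, so n = 3.

3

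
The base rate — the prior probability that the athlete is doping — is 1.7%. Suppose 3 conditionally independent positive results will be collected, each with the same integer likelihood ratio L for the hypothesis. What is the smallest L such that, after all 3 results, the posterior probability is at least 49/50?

Prior odds = 0.017/0.983 = 17/983.
Target odds = 0.98/0.02 = 49.
Need L³ ≥ 49 ÷ (17/983) = 48167/17.
14³ = 2744 < 48167/17 ≤ 3375 = 15³, so L = 15.

15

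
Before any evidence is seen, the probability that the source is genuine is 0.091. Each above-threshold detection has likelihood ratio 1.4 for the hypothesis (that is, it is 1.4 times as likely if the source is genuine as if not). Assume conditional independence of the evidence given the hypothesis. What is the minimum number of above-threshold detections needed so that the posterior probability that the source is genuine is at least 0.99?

21

Prior odds = 0.091/0.909 = 91/909.
Likelihood ratio per above-threshold detection = 1.4.
Target odds: 0.99 ÷ 0.01 = 99.
Require 1.4ⁿ ≥ 99 ÷ (91/909) = 89991/91.
1.4²⁰ ≈836.683 falls short of 89991/91 but 1.4²¹ ≈1171.36 reaches it, so n = 21.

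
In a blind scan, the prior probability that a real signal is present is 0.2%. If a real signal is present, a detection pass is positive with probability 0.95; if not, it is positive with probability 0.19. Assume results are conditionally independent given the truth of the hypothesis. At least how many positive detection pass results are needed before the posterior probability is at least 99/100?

Prior odds: 0.002 ÷ 0.998 = 1/499.
Likelihood ratio of a positive = 0.95/0.19 = 5.
Target posterior odds = 0.99/0.01 = 99.
Need (1/499) × 5ⁿ ≥ 99, i.e. 5ⁿ ≥ 49401.
5⁶ = 15625 falls short of 49401 but 5⁷ = 78125 reaches it, so n = 7.

7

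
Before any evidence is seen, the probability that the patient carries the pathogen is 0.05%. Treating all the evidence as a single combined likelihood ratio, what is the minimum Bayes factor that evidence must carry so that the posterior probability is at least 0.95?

Prior odds = 0.0005/0.9995 = 1/1999.
Target odds = 0.95/0.05 = 19.
Required Bayes factor = 19 ÷ (1/1999) = 37981.

37981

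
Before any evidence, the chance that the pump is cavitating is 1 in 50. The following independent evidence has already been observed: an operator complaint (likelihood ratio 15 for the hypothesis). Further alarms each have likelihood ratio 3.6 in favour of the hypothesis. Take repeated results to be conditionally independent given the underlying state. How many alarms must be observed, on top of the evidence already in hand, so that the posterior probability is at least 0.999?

Prior odds = 0.02/0.98 = 1/49.
Bayes factor of the evidence already in hand = 15.
Odds after that evidence = (1/49) × 15 = 15/49.
Target odds = 0.999/0.001 = 999.
Need 3.6ⁿ ≥ 999 ÷ (15/49) = 3263.4.
3.6⁶ = 34012224/15625 falls short of 3263.4 but 3.6⁷ = 612220032/78125 reaches it, so n = 7.

7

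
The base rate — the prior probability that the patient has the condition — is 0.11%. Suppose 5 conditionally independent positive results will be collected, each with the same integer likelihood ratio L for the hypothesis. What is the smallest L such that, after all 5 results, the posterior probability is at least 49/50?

9

Prior odds = 0.0011/0.9989 = 11/9989.
Target odds = 0.98/0.02 = 49.
Need L⁵ ≥ 49 ÷ (11/9989) = 489461/11.
8⁵ = 32768 < 489461/11 ≤ 59049 = 9⁵, so L = 9.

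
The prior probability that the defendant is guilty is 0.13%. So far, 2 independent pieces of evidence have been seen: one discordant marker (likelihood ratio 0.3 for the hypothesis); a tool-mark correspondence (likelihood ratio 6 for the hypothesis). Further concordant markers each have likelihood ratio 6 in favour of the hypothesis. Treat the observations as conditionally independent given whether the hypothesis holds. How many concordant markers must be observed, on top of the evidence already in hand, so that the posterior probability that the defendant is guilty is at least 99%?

6

Prior odds = 0.0013/0.9987 = 13/9987.
Combined Bayes factor of the evidence already in hand = 0.3 × 6 = 1.8.
Odds after that evidence = (13/9987) × 1.8 = 39/16645.
Target odds = 0.99/0.01 = 99.
Need 6ⁿ ≥ 99 ÷ (39/16645) = 549285/13.
6⁵ = 7776 falls short of 549285/13 but 6⁶ = 46656 reaches it, so n = 6.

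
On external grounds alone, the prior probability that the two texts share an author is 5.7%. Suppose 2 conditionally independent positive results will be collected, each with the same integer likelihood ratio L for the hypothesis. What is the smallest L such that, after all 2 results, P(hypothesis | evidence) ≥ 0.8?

9

Prior odds = 0.057/0.943 = 57/943.
Target odds = 0.8/0.2 = 4.
Need L² ≥ 4 ÷ (57/943) = 3772/57.
8² = 64 < 3772/57 ≤ 81 = 9², so L = 9.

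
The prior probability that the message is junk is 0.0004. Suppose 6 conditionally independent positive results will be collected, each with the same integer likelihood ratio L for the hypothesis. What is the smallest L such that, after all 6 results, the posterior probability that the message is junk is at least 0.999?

12

Prior odds = 0.0004/0.9996 = 1/2499.
Target odds = 0.999/0.001 = 999.
Need L⁶ ≥ 999 ÷ (1/2499) = 2496501.
11⁶ = 1771561 < 2496501 ≤ 2985984 = 12⁶, so L = 12.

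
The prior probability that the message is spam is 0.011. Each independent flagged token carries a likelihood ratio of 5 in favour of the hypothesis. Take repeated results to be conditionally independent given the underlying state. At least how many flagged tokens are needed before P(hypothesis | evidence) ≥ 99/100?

Prior odds: 0.011 ÷ 0.989 = 11/989.
Likelihood ratio per flagged token = 5.
Target posterior odds = 0.99/0.01 = 99.
Need (11/989) × 5ⁿ ≥ 99, i.e. 5ⁿ ≥ 8901.
5⁵ = 3125 falls short of 8901 but 5⁶ = 15625 reaches it, so n = 6.

6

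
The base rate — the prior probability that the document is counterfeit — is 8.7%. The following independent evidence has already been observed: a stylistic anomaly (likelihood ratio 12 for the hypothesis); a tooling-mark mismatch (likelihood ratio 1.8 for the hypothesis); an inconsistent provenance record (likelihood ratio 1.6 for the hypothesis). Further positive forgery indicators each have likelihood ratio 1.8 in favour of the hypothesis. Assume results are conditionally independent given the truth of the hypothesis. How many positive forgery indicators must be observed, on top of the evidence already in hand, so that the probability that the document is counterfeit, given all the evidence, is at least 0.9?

2

Prior odds = 0.087/0.913 = 87/913.
Combined Bayes factor of the evidence already in hand = 12 × 1.8 × 1.6 = 34.56.
Odds after that evidence = (87/913) × 34.56 = 75168/22825.
Target odds = 0.9/0.1 = 9.
Need 1.8ⁿ ≥ 9 ÷ (75168/22825) = 22825/8352.
1.8¹ = 1.8 falls short of 22825/8352 but 1.8² = 3.24 reaches it, so n = 2.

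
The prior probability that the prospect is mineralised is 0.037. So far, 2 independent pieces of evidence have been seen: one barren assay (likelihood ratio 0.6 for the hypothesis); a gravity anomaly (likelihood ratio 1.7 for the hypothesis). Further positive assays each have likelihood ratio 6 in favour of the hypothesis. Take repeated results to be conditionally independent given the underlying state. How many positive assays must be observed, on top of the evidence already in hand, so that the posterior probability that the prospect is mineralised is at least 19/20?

Prior odds = 0.037/0.963 = 37/963.
Combined Bayes factor of the evidence already in hand = 0.6 × 1.7 = 1.02.
Odds after that evidence = (37/963) × 1.02 = 629/16050.
Target odds = 0.95/0.05 = 19.
Need 6ⁿ ≥ 19 ÷ (629/16050) = 304950/629.
6³ = 216 falls short of 304950/629 but 6⁴ = 1296 reaches it, so n = 4.

4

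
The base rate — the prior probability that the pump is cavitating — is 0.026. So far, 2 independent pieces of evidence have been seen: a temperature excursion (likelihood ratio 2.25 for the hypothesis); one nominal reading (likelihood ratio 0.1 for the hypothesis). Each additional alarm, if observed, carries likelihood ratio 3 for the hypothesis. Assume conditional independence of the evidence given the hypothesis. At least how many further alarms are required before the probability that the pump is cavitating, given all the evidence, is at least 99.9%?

Prior odds = 0.026/0.974 = 13/487.
Combined Bayes factor of the evidence already in hand = 2.25 × 0.1 = 0.225.
Odds after that evidence = (13/487) × 0.225 = 117/19480.
Target odds = 0.999/0.001 = 999.
Need 3ⁿ ≥ 999 ÷ (117/19480) = 2162280/13.
3¹⁰ = 59049 falls short of 2162280/13 but 3¹¹ = 177147 reaches it, so n = 11.

11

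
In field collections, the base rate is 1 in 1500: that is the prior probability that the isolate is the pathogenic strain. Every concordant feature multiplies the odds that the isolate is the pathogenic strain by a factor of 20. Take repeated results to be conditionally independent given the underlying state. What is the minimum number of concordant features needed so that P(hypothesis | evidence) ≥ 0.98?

4

Prior odds: (1/1500) ÷ (1499/1500) = 1/1499.
Likelihood ratio per concordant feature = 20.
Target odds: 0.98 ÷ 0.02 = 49.
Need (1/1499) × 20ⁿ ≥ 49, i.e. 20ⁿ ≥ 73451.
20³ = 8000 falls short of 73451 but 20⁴ = 160000 reaches it, so n = 4.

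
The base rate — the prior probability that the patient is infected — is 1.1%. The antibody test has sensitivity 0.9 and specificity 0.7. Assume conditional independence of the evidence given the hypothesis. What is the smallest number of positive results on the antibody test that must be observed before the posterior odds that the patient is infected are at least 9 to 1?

7

Prior odds: 0.011 ÷ 0.989 = 11/989.
False-positive rate = 1 − 0.7 = 0.3; likelihood ratio of a positive = 0.9/0.3 = 3.
Target odds = 9.
Require 3ⁿ ≥ 9 ÷ (11/989) = 8901/11.
3⁶ = 729 falls short of 8901/11 but 3⁷ = 2187 reaches it, so n = 7.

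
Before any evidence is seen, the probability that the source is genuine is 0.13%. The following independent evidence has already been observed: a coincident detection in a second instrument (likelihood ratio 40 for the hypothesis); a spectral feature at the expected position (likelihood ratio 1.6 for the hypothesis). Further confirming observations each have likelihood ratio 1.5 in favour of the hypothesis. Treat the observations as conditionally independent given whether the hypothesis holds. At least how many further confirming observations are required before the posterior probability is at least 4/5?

Prior odds = 0.0013/0.9987 = 13/9987.
Combined Bayes factor of the evidence already in hand = 40 × 1.6 = 64.
Odds after that evidence = (13/9987) × 64 = 832/9987.
Target odds = 0.8/0.2 = 4.
Need 1.5ⁿ ≥ 4 ÷ (832/9987) = 9987/208.
1.5⁹ = 19683/512 falls short of 9987/208 but 1.5¹⁰ = 59049/1024 reaches it, so n = 10.

10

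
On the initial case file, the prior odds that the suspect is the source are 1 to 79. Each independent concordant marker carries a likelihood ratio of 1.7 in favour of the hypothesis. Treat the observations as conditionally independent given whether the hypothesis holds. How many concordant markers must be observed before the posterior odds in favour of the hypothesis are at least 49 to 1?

Prior odds = 1/79.
Likelihood ratio per concordant marker = 1.7.
Target odds = 49.
Require 1.7ⁿ ≥ 49 ÷ (1/79) = 3871.
1.7¹⁵ ≈2862.42 falls short of 3871 but 1.7¹⁶ ≈4866.12 reaches it, so n = 16.

16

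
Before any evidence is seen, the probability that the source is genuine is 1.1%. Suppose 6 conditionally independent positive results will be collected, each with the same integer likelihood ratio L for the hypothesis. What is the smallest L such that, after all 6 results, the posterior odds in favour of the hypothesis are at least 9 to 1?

4

Prior odds = 0.011/0.989 = 11/989.
Target odds = 9.
Need L⁶ ≥ 9 ÷ (11/989) = 8901/11.
3⁶ = 729 < 8901/11 ≤ 4096 = 4⁶, so L = 4.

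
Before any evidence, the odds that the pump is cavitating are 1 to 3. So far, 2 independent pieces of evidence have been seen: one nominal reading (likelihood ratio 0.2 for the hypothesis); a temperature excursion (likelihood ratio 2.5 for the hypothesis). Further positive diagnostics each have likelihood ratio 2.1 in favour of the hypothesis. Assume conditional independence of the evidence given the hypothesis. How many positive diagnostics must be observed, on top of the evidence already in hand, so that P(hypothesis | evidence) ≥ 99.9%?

12

Prior odds = 1/3.
Combined Bayes factor of the evidence already in hand = 0.2 × 2.5 = 0.5.
Odds after that evidence = (1/3) × 0.5 = 1/6.
Target odds = 0.999/0.001 = 999.
Need 2.1ⁿ ≥ 999 ÷ (1/6) = 5994.
2.1¹¹ ≈3502.78 falls short of 5994 but 2.1¹² ≈7355.83 reaches it, so n = 12.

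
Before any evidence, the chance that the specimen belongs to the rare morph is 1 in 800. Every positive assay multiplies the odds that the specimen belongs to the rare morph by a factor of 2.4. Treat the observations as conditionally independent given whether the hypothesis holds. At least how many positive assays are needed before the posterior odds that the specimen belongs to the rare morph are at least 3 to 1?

Prior odds = 0.00125/0.99875 = 1/799.
Likelihood ratio per positive assay = 2.4.
Target odds = 3.
Require 2.4ⁿ ≥ 3 ÷ (1/799) = 2397.
2.4⁸ = 429981696/390625 falls short of 2397 but 2.4⁹ ≈2641.81 reaches it, so n = 9.

9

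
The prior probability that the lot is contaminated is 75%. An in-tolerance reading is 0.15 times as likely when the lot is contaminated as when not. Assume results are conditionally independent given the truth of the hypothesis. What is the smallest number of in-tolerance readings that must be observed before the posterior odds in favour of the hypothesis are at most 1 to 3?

2

Prior odds: 0.75 ÷ 0.25 = 3.
Likelihood ratio per in-tolerance reading = 0.15.
Target odds = 1/3.
Require 0.15ⁿ ≤ 1/3 ÷ 3 = 1/9.
0.15¹ = 0.15 is still above 1/9 but 0.15² = 0.0225 is at or below it, so n = 2.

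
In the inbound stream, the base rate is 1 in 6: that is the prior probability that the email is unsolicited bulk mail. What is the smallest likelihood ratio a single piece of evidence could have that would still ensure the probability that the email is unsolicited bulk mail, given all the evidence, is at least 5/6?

25

Prior odds = (1/6)/(5/6) = 0.2.
Target odds = (5/6)/(1/6) = 5.
Required Bayes factor = 5 ÷ 0.2 = 25.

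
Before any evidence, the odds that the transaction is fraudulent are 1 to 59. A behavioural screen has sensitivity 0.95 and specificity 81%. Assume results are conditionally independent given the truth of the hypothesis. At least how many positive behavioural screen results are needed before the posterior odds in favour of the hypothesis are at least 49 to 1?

Prior odds = 1/59.
False-positive rate = 1 − 0.81 = 0.19; likelihood ratio of a positive = 0.95/0.19 = 5.
Target odds = 49.
Require 5ⁿ ≥ 49 ÷ (1/59) = 2891.
5⁴ = 625 falls short of 2891 but 5⁵ = 3125 reaches it, so n = 5.

5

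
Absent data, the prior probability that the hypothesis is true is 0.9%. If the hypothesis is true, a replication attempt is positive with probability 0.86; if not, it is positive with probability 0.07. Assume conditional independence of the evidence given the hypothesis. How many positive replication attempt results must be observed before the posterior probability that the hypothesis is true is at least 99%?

4

Prior odds: 0.009 ÷ 0.991 = 9/991.
Likelihood ratio of a positive = 0.86/0.07 = 86/7.
Target posterior odds = 0.99/0.01 = 99.
Need (9/991) × (86/7)ⁿ ≥ 99, i.e. (86/7)ⁿ ≥ 10901.
(86/7)³ = 636056/343 falls short of 10901 but (86/7)⁴ = 54700816/2401 reaches it, so n = 4.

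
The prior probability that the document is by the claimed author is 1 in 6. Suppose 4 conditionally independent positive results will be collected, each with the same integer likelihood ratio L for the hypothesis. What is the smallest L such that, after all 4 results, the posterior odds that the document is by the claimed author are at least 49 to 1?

Prior odds = (1/6)/(5/6) = 0.2.
Target odds = 49.
Need L⁴ ≥ 49 ÷ 0.2 = 245.
3⁴ = 81 < 245 ≤ 256 = 4⁴, so L = 4.

4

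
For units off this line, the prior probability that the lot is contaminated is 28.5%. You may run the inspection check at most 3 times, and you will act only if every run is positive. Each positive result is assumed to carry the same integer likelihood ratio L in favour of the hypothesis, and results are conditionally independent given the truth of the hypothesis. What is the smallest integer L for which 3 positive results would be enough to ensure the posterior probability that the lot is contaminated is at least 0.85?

3

Prior odds = 0.285/0.715 = 57/143.
Target odds = 0.85/0.15 = 17/3.
Need L³ ≥ 17/3 ÷ (57/143) = 2431/171.
2³ = 8 < 2431/171 ≤ 27 = 3³, so L = 3.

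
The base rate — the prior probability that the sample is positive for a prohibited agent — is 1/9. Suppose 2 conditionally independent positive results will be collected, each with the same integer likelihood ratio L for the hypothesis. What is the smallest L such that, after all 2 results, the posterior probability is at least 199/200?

40

Prior odds = (1/9)/(8/9) = 0.125.
Target odds = 0.995/0.005 = 199.
Need L² ≥ 199 ÷ 0.125 = 1592.
39² = 1521 < 1592 ≤ 1600 = 40², so L = 40.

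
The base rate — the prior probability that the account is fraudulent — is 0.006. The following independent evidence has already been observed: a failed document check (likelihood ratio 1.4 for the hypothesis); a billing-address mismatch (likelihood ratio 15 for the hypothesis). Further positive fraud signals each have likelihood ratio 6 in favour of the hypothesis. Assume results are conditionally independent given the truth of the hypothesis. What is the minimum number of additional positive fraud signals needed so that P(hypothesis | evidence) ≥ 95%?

3

Prior odds = 0.006/0.994 = 3/497.
Combined Bayes factor of the evidence already in hand = 1.4 × 15 = 21.
Odds after that evidence = (3/497) × 21 = 9/71.
Target odds = 0.95/0.05 = 19.
Need 6ⁿ ≥ 19 ÷ (9/71) = 1349/9.
6² = 36 falls short of 1349/9 but 6³ = 216 reaches it, so n = 3.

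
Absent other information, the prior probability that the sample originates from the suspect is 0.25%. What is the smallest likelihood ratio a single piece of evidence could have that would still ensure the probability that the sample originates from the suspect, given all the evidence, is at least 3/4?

Prior odds = 0.0025/0.9975 = 1/399.
Target odds = 0.75/0.25 = 3.
Required Bayes factor = 3 ÷ (1/399) = 1197.

1197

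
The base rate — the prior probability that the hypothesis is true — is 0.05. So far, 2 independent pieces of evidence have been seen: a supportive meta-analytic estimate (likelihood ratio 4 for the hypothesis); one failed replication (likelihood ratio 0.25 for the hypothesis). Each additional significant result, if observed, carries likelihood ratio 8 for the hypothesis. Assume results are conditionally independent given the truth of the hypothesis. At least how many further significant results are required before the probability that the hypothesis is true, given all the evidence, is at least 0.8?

3

Prior odds = 0.05/0.95 = 1/19.
Combined Bayes factor of the evidence already in hand = 4 × 0.25 = 1.
Odds after that evidence = (1/19) × 1 = 1/19.
Target odds = 0.8/0.2 = 4.
Need 8ⁿ ≥ 4 ÷ (1/19) = 76.
8² = 64 falls short of 76 but 8³ = 512 reaches it, so n = 3.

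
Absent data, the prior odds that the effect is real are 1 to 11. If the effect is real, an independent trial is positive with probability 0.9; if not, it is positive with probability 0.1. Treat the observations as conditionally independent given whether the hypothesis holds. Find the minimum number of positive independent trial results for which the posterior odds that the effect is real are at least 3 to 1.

Prior odds = 1/11.
Likelihood ratio of a positive = 0.9/0.1 = 9.
Target odds = 3.
Need (1/11) × 9ⁿ ≥ 3, i.e. 9ⁿ ≥ 33.
9¹ = 9 falls short of 33 but 9² = 81 reaches it, so n = 2.

2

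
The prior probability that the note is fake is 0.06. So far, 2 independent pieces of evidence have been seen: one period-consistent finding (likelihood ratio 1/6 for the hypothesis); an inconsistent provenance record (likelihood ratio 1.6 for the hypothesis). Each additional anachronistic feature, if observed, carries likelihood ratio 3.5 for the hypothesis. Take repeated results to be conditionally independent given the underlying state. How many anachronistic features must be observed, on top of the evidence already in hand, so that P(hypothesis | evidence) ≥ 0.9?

Prior odds = 0.06/0.94 = 3/47.
Combined Bayes factor of the evidence already in hand = (1/6) × 1.6 = 4/15.
Odds after that evidence = (3/47) × 4/15 = 4/235.
Target odds = 0.9/0.1 = 9.
Need 3.5ⁿ ≥ 9 ÷ (4/235) = 528.75.
3.5⁵ = 525.21875 falls short of 528.75 but 3.5⁶ = 1838.265625 reaches it, so n = 6.

6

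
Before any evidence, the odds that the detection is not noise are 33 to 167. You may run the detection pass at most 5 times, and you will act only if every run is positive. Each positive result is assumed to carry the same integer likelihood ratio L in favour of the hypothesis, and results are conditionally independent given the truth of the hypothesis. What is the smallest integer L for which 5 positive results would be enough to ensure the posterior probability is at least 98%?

Prior odds = 33/167.
Target odds = 0.98/0.02 = 49.
Need L⁵ ≥ 49 ÷ (33/167) = 8183/33.
3⁵ = 243 < 8183/33 ≤ 1024 = 4⁵, so L = 4.

4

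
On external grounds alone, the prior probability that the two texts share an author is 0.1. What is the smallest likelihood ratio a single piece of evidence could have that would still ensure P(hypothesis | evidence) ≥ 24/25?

Prior odds = 0.1/0.9 = 1/9.
Target odds = 0.96/0.04 = 24.
Required Bayes factor = 24 ÷ (1/9) = 216.

216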